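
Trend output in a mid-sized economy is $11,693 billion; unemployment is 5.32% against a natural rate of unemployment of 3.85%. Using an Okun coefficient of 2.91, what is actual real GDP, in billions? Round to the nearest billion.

$11,193 billion

Unemployment gap = 5.32 - 3.85 = 1.47 points, so the output gap is -2.91 × 1.47 = -4.2777%.
Actual GDP = 11693 × (1 - 4.2777/100) = 11693 × 0.957223 ≈ 11193 billion.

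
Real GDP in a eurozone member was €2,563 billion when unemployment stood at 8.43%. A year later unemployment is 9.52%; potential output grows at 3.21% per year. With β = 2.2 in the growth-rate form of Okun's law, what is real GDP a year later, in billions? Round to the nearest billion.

Δu = 9.52 - 8.43 = 1.09 points.
Okun's law (growth form): g_Y = g_Y* - β × Δu = 3.21 - 2.2 × (1.09) = 3.21 - 2.398 = 0.812%.
Real GDP in the next year = 2563 × (1 + 0.812/100) = 2563 × 1.00812 ≈ 2584 billion.

€2,584 billion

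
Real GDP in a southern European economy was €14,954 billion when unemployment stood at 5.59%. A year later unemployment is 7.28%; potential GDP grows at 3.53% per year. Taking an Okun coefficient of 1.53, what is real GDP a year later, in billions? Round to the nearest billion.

€15,095 billion

Δu = 7.28 - 5.59 = 1.69 points.
Okun's law (growth form): g_Y = g_Y* - β × Δu = 3.53 - 1.53 × (1.69) = 3.53 - 2.5857 = 0.9443%.
Real GDP in the next year = 14954 × (1 + 0.9443/100) = 14954 × 1.009443 ≈ 15095 billion.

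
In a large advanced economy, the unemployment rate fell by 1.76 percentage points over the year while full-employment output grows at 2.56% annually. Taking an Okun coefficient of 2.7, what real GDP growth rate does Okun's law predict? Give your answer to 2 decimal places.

7.31%

Growth-rate Okun's law: g_Y = g_Y* - β × Δu.
g_Y = 2.56 - 2.7 × (-1.76) = 2.56 + 4.752 = 7.312%, i.e. 7.31% to 2 d.p.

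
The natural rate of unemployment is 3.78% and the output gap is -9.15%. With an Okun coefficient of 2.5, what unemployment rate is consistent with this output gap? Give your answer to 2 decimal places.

From Okun's law, u - u* = -(output gap)/β = -(-9.15)/2.5 = 3.66 points.
So u = 3.78 + 3.66 = 7.44%.

7.44%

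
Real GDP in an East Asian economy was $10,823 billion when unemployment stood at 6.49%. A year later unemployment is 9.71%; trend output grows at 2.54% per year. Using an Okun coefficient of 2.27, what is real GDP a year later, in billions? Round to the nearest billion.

$10,307 billion

Δu = 9.71 - 6.49 = 3.22 points.
Okun's law (growth form): g_Y = g_Y* - β × Δu = 2.54 - 2.27 × (3.22) = 2.54 - 7.3094 = -4.7694%.
Real GDP in the next year = 10823 × (1 - 4.7694/100) = 10823 × 0.952306 ≈ 10307 billion.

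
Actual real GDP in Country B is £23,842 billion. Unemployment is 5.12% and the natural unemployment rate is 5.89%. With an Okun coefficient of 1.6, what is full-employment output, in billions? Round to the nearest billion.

£23,552 billion

Unemployment gap = 5.12 - 5.89 = -0.77 points, so output gap = -1.6 × (-0.77) = 1.232%.
Since Y = Y* × (1 + gap/100), Y* = 23842/1.01232 ≈ 23552 billion.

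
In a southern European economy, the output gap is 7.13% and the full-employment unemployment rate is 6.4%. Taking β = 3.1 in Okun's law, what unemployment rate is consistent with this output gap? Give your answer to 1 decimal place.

4.1%

From Okun's law, u - u* = -(output gap)/β = -(7.13)/3.1 = -2.3 points.
So u = 6.4 - 2.3 = 4.1%.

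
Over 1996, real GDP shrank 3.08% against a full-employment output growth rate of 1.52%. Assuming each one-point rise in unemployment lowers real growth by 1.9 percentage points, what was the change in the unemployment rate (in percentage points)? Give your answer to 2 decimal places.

Growth-rate Okun's law: g_Y = g_Y* - β × Δu, so Δu = (g_Y* - g_Y)/β.
Δu = (1.52 + 3.08)/1.9 = 4.6/1.9 = 2.42 percentage points.

2.42 percentage points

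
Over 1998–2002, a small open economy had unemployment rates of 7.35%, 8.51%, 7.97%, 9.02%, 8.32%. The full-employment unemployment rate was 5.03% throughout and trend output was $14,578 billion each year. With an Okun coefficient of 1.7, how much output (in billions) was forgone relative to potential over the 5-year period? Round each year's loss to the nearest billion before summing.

Year 1998: gap = -1.7 × (7.35 - 5.03) = -3.944%, loss ≈ 14578 × 3.944/100 ≈ 575.
Year 1999: gap = -1.7 × (8.51 - 5.03) = -5.916%, loss ≈ 14578 × 5.916/100 ≈ 862.
Year 2000: gap = -1.7 × (7.97 - 5.03) = -4.998%, loss ≈ 14578 × 4.998/100 ≈ 729.
Year 2001: gap = -1.7 × (9.02 - 5.03) = -6.783%, loss ≈ 14578 × 6.783/100 ≈ 989.
Year 2002: gap = -1.7 × (8.32 - 5.03) = -5.593%, loss ≈ 14578 × 5.593/100 ≈ 815.
Total lost output = 575 + 862 + 729 + 989 + 815 = 3970 billion.

$3,970 billion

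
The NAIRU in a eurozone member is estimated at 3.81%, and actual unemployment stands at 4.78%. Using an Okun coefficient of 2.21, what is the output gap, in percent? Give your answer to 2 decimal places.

The unemployment gap is 4.78 - 3.81 = 0.97 percentage points.
Okun's law gives an output gap of -2.21 × 0.97 = -2.1437%, i.e. 2.14% below potential.

-2.14%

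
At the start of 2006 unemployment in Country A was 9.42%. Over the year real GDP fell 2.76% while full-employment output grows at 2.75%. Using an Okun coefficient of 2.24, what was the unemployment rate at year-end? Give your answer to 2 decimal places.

11.88%

Growth-rate Okun's law: g_Y = g_Y* - β × Δu, so Δu = (g_Y* - g_Y)/β.
Δu = (2.75 + 2.76)/2.24 = 5.51/2.24 = 2.46 percentage points.
Year-end unemployment = 9.42 + 2.46 = 11.88%.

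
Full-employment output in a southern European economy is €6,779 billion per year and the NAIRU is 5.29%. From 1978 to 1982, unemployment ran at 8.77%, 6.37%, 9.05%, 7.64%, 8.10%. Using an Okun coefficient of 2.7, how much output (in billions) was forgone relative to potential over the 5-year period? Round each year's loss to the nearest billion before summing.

Year 1978: gap = -2.7 × (8.77 - 5.29) = -9.396%, loss ≈ 6779 × 9.396/100 ≈ 637.
Year 1979: gap = -2.7 × (6.37 - 5.29) = -2.916%, loss ≈ 6779 × 2.916/100 ≈ 198.
Year 1980: gap = -2.7 × (9.05 - 5.29) = -10.152%, loss ≈ 6779 × 10.152/100 ≈ 688.
Year 1981: gap = -2.7 × (7.64 - 5.29) = -6.345%, loss ≈ 6779 × 6.345/100 ≈ 430.
Year 1982: gap = -2.7 × (8.1 - 5.29) = -7.587%, loss ≈ 6779 × 7.587/100 ≈ 514.
Total lost output = 637 + 198 + 688 + 430 + 514 = 2467 billion.

€2,467 billion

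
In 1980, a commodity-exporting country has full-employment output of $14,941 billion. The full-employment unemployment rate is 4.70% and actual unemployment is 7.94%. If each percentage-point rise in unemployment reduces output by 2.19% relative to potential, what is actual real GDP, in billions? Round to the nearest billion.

$13,881 billion

Unemployment gap = 7.94 - 4.7 = 3.24 points, so the output gap is -2.19 × 3.24 = -7.0956%.
Actual GDP = 14941 × (1 - 7.0956/100) = 14941 × 0.929044 ≈ 13881 billion.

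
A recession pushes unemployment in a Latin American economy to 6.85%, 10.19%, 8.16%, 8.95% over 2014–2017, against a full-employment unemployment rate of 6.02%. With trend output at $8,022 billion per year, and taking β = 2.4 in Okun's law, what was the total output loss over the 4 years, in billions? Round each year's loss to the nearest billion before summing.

$1,939 billion

Year 2014: gap = -2.4 × (6.85 - 6.02) = -1.992%, loss ≈ 8022 × 1.992/100 ≈ 160.
Year 2015: gap = -2.4 × (10.19 - 6.02) = -10.008%, loss ≈ 8022 × 10.008/100 ≈ 803.
Year 2016: gap = -2.4 × (8.16 - 6.02) = -5.136%, loss ≈ 8022 × 5.136/100 ≈ 412.
Year 2017: gap = -2.4 × (8.95 - 6.02) = -7.032%, loss ≈ 8022 × 7.032/100 ≈ 564.
Total lost output = 160 + 803 + 412 + 564 = 1939 billion.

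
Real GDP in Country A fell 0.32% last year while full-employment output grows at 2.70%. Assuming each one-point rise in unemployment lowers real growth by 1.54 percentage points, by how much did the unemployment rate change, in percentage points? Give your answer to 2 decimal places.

1.96 percentage points

Growth-rate Okun's law: g_Y = g_Y* - β × Δu, so Δu = (g_Y* - g_Y)/β.
Δu = (2.7 + 0.32)/1.54 = 3.02/1.54 = 1.96 percentage points.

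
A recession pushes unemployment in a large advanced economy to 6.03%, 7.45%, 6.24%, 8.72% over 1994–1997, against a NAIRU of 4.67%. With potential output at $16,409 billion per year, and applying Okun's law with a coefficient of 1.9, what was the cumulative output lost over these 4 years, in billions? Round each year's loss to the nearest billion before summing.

$3,043 billion

Year 1994: gap = -1.9 × (6.03 - 4.67) = -2.584%, loss ≈ 16409 × 2.584/100 ≈ 424.
Year 1995: gap = -1.9 × (7.45 - 4.67) = -5.282%, loss ≈ 16409 × 5.282/100 ≈ 867.
Year 1996: gap = -1.9 × (6.24 - 4.67) = -2.983%, loss ≈ 16409 × 2.983/100 ≈ 489.
Year 1997: gap = -1.9 × (8.72 - 4.67) = -7.695%, loss ≈ 16409 × 7.695/100 ≈ 1263.
Total lost output = 424 + 867 + 489 + 1263 = 3043 billion.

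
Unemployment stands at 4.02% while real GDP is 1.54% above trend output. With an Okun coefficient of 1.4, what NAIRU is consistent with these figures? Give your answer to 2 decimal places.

5.12%

From Okun's law, u - u* = -(output gap)/β = -(1.54)/1.4 = -1.1 points.
So u* = 4.02 + 1.1 = 5.12%.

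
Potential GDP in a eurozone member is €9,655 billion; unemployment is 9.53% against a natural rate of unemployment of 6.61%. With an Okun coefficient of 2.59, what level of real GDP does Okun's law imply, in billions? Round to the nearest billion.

Unemployment gap = 9.53 - 6.61 = 2.92 points, so the output gap is -2.59 × 2.92 = -7.5628%.
Actual GDP = 9655 × (1 - 7.5628/100) = 9655 × 0.924372 ≈ 8925 billion.

€8,925 billion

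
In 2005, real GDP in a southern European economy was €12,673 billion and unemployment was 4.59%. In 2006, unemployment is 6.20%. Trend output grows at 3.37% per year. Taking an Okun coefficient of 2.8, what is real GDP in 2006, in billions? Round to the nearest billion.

€12,529 billion

Δu = 6.2 - 4.59 = 1.61 points.
Okun's law (growth form): g_Y = g_Y* - β × Δu = 3.37 - 2.8 × (1.61) = 3.37 - 4.508 = -1.138%.
Real GDP in the next year = 12673 × (1 - 1.138/100) = 12673 × 0.98862 ≈ 12529 billion.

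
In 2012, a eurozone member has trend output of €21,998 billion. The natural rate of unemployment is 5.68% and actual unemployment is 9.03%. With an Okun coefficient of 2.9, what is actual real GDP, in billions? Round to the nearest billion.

€19,861 billion

Unemployment gap = 9.03 - 5.68 = 3.35 points, so the output gap is -2.9 × 3.35 = -9.715%.
Actual GDP = 21998 × (1 - 9.715/100) = 21998 × 0.90285 ≈ 19861 billion.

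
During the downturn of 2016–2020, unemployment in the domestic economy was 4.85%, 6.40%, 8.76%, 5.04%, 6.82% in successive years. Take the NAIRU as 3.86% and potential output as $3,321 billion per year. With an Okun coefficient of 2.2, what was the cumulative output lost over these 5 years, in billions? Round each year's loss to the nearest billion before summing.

$918 billion

Year 2016: gap = -2.2 × (4.85 - 3.86) = -2.178%, loss ≈ 3321 × 2.178/100 ≈ 72.
Year 2017: gap = -2.2 × (6.4 - 3.86) = -5.588%, loss ≈ 3321 × 5.588/100 ≈ 186.
Year 2018: gap = -2.2 × (8.76 - 3.86) = -10.78%, loss ≈ 3321 × 10.78/100 ≈ 358.
Year 2019: gap = -2.2 × (5.04 - 3.86) = -2.596%, loss ≈ 3321 × 2.596/100 ≈ 86.
Year 2020: gap = -2.2 × (6.82 - 3.86) = -6.512%, loss ≈ 3321 × 6.512/100 ≈ 216.
Total lost output = 72 + 186 + 358 + 86 + 216 = 918 billion.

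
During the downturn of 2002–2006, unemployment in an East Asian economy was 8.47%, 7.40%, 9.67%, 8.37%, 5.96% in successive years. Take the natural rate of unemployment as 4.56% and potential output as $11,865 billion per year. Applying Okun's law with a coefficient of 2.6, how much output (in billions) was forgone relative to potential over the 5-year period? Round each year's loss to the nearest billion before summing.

$5,265 billion

Year 2002: gap = -2.6 × (8.47 - 4.56) = -10.166%, loss ≈ 11865 × 10.166/100 ≈ 1206.
Year 2003: gap = -2.6 × (7.4 - 4.56) = -7.384%, loss ≈ 11865 × 7.384/100 ≈ 876.
Year 2004: gap = -2.6 × (9.67 - 4.56) = -13.286%, loss ≈ 11865 × 13.286/100 ≈ 1576.
Year 2005: gap = -2.6 × (8.37 - 4.56) = -9.906%, loss ≈ 11865 × 9.906/100 ≈ 1175.
Year 2006: gap = -2.6 × (5.96 - 4.56) = -3.64%, loss ≈ 11865 × 3.64/100 ≈ 432.
Total lost output = 1206 + 876 + 1576 + 1175 + 432 = 5265 billion.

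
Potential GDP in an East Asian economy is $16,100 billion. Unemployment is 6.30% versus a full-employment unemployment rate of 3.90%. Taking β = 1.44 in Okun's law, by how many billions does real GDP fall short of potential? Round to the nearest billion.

Output gap = -1.44 × (6.3 - 3.9) = -1.44 × 2.4 = -3.456%.
Actual GDP ≈ 16100 × 0.96544 ≈ 15544 billion, so the shortfall is 16100 - 15544 = 556 billion.

$556 billion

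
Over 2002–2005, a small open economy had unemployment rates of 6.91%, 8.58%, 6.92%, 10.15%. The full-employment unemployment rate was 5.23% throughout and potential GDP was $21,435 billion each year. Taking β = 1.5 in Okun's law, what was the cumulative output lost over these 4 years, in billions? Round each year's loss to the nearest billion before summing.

Year 2002: gap = -1.5 × (6.91 - 5.23) = -2.52%, loss ≈ 21435 × 2.52/100 ≈ 540.
Year 2003: gap = -1.5 × (8.58 - 5.23) = -5.025%, loss ≈ 21435 × 5.025/100 ≈ 1077.
Year 2004: gap = -1.5 × (6.92 - 5.23) = -2.535%, loss ≈ 21435 × 2.535/100 ≈ 543.
Year 2005: gap = -1.5 × (10.15 - 5.23) = -7.38%, loss ≈ 21435 × 7.38/100 ≈ 1582.
Total lost output = 540 + 1077 + 543 + 1582 = 3742 billion.

$3,742 billion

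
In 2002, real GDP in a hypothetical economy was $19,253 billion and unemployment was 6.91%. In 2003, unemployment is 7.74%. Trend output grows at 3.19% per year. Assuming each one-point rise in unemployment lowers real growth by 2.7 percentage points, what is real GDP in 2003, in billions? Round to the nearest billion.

Δu = 7.74 - 6.91 = 0.83 points.
Okun's law (growth form): g_Y = g_Y* - β × Δu = 3.19 - 2.7 × (0.83) = 3.19 - 2.241 = 0.949%.
Real GDP in the next year = 19253 × (1 + 0.949/100) = 19253 × 1.00949 ≈ 19436 billion.

$19,436 billion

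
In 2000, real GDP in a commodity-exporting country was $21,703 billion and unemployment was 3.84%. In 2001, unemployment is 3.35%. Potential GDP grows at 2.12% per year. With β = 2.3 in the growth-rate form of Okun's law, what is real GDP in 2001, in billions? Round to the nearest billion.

$22,408 billion

Δu = 3.35 - 3.84 = -0.49 points.
Okun's law (growth form): g_Y = g_Y* - β × Δu = 2.12 - 2.3 × (-0.49) = 2.12 + 1.127 = 3.247%.
Real GDP in the next year = 21703 × (1 + 3.247/100) = 21703 × 1.03247 ≈ 22408 billion.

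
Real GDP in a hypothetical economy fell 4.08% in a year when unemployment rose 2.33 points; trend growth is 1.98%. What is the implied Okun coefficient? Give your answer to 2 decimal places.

β ≈ 2.60

Growth form: g_Y = g_Y* - β × Δu, so β = (g_Y* - g_Y)/Δu.
β = (1.98 + 4.08)/2.33 = 6.06/2.33 = 2.60.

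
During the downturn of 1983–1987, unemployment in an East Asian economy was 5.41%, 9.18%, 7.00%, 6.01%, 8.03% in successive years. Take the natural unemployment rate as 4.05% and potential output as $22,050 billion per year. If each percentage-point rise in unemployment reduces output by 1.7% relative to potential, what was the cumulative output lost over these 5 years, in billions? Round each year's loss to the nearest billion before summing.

$5,766 billion

Year 1983: gap = -1.7 × (5.41 - 4.05) = -2.312%, loss ≈ 22050 × 2.312/100 ≈ 510.
Year 1984: gap = -1.7 × (9.18 - 4.05) = -8.721%, loss ≈ 22050 × 8.721/100 ≈ 1923.
Year 1985: gap = -1.7 × (7 - 4.05) = -5.015%, loss ≈ 22050 × 5.015/100 ≈ 1106.
Year 1986: gap = -1.7 × (6.01 - 4.05) = -3.332%, loss ≈ 22050 × 3.332/100 ≈ 735.
Year 1987: gap = -1.7 × (8.03 - 4.05) = -6.766%, loss ≈ 22050 × 6.766/100 ≈ 1492.
Total lost output = 510 + 1923 + 1106 + 735 + 1492 = 5766 billion.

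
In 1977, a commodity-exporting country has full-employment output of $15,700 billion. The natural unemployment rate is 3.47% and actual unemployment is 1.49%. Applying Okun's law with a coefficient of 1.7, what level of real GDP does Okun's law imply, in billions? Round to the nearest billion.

$16,228 billion

Unemployment gap = 1.49 - 3.47 = -1.98 points, so the output gap is -1.7 × (-1.98) = 3.366%.
Actual GDP = 15700 × (1 + 3.366/100) = 15700 × 1.03366 ≈ 16228 billion.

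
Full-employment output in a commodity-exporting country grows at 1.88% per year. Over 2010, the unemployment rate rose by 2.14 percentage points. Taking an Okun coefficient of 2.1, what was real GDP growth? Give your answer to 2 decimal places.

-2.61%

Growth-rate Okun's law: g_Y = g_Y* - β × Δu.
g_Y = 1.88 - 2.1 × (2.14) = 1.88 - 4.494 = -2.614%, i.e. -2.61% to 2 d.p.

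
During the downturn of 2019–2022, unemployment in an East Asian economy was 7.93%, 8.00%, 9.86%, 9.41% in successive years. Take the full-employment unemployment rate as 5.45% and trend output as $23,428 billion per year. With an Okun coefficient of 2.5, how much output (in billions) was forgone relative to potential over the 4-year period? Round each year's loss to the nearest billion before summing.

Year 2019: gap = -2.5 × (7.93 - 5.45) = -6.2%, loss ≈ 23428 × 6.2/100 ≈ 1453.
Year 2020: gap = -2.5 × (8 - 5.45) = -6.375%, loss ≈ 23428 × 6.375/100 ≈ 1494.
Year 2021: gap = -2.5 × (9.86 - 5.45) = -11.025%, loss ≈ 23428 × 11.025/100 ≈ 2583.
Year 2022: gap = -2.5 × (9.41 - 5.45) = -9.9%, loss ≈ 23428 × 9.9/100 ≈ 2319.
Total lost output = 1453 + 1494 + 2583 + 2319 = 7849 billion.

$7,849 billion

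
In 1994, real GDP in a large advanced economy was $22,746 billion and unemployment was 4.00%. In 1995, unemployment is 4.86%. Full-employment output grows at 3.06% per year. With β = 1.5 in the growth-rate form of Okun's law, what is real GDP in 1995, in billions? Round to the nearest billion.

$23,149 billion

Δu = 4.86 - 4 = 0.86 points.
Okun's law (growth form): g_Y = g_Y* - β × Δu = 3.06 - 1.5 × (0.86) = 3.06 - 1.29 = 1.77%.
Real GDP in the next year = 22746 × (1 + 1.77/100) = 22746 × 1.0177 ≈ 23149 billion.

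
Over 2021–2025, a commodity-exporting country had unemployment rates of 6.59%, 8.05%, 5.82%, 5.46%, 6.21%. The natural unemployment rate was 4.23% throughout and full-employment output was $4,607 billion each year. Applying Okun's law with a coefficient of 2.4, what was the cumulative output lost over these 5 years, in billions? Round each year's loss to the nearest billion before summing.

$1,214 billion

Year 2021: gap = -2.4 × (6.59 - 4.23) = -5.664%, loss ≈ 4607 × 5.664/100 ≈ 261.
Year 2022: gap = -2.4 × (8.05 - 4.23) = -9.168%, loss ≈ 4607 × 9.168/100 ≈ 422.
Year 2023: gap = -2.4 × (5.82 - 4.23) = -3.816%, loss ≈ 4607 × 3.816/100 ≈ 176.
Year 2024: gap = -2.4 × (5.46 - 4.23) = -2.952%, loss ≈ 4607 × 2.952/100 ≈ 136.
Year 2025: gap = -2.4 × (6.21 - 4.23) = -4.752%, loss ≈ 4607 × 4.752/100 ≈ 219.
Total lost output = 261 + 422 + 176 + 136 + 219 = 1214 billion.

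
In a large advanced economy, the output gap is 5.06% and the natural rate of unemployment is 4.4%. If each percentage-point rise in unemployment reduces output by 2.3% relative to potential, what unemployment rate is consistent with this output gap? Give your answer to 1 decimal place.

From Okun's law, u - u* = -(output gap)/β = -(5.06)/2.3 = -2.2 points.
So u = 4.4 - 2.2 = 2.2%.

2.2%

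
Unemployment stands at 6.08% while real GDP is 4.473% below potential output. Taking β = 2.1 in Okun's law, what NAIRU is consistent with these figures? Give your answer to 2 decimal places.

3.95%

From Okun's law, u - u* = -(output gap)/β = -(-4.473)/2.1 = 2.13 points.
So u* = 6.08 - 2.13 = 3.95%.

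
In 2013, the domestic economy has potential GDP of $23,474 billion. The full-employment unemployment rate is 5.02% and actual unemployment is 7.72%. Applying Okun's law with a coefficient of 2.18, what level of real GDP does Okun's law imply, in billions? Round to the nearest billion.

Unemployment gap = 7.72 - 5.02 = 2.7 points, so the output gap is -2.18 × 2.7 = -5.886%.
Actual GDP = 23474 × (1 - 5.886/100) = 23474 × 0.94114 ≈ 22092 billion.

$22,092 billion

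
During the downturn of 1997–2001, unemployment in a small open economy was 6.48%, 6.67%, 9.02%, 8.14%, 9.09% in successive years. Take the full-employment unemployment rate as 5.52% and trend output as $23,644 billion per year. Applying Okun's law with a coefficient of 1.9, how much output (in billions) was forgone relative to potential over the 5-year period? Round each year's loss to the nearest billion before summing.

$5,301 billion

Year 1997: gap = -1.9 × (6.48 - 5.52) = -1.824%, loss ≈ 23644 × 1.824/100 ≈ 431.
Year 1998: gap = -1.9 × (6.67 - 5.52) = -2.185%, loss ≈ 23644 × 2.185/100 ≈ 517.
Year 1999: gap = -1.9 × (9.02 - 5.52) = -6.65%, loss ≈ 23644 × 6.65/100 ≈ 1572.
Year 2000: gap = -1.9 × (8.14 - 5.52) = -4.978%, loss ≈ 23644 × 4.978/100 ≈ 1177.
Year 2001: gap = -1.9 × (9.09 - 5.52) = -6.783%, loss ≈ 23644 × 6.783/100 ≈ 1604.
Total lost output = 431 + 517 + 1572 + 1177 + 1604 = 5301 billion.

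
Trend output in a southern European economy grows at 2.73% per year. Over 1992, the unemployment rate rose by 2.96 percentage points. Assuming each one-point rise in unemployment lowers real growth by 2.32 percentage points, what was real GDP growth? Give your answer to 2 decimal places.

-4.14%

Growth-rate Okun's law: g_Y = g_Y* - β × Δu.
g_Y = 2.73 - 2.32 × (2.96) = 2.73 - 6.8672 = -4.1372%, i.e. -4.14% to 2 d.p.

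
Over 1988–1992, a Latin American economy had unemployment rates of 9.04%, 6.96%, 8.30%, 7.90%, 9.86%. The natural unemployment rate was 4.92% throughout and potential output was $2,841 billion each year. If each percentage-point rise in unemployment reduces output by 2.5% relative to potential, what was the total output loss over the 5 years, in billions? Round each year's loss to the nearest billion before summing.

$1,241 billion

Year 1988: gap = -2.5 × (9.04 - 4.92) = -10.3%, loss ≈ 2841 × 10.3/100 ≈ 293.
Year 1989: gap = -2.5 × (6.96 - 4.92) = -5.1%, loss ≈ 2841 × 5.1/100 ≈ 145.
Year 1990: gap = -2.5 × (8.3 - 4.92) = -8.45%, loss ≈ 2841 × 8.45/100 ≈ 240.
Year 1991: gap = -2.5 × (7.9 - 4.92) = -7.45%, loss ≈ 2841 × 7.45/100 ≈ 212.
Year 1992: gap = -2.5 × (9.86 - 4.92) = -12.35%, loss ≈ 2841 × 12.35/100 ≈ 351.
Total lost output = 293 + 145 + 240 + 212 + 351 = 1241 billion.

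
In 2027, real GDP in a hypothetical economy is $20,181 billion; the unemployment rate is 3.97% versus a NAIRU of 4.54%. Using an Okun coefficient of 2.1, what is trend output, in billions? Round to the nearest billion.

Unemployment gap = 3.97 - 4.54 = -0.57 points, so output gap = -2.1 × (-0.57) = 1.197%.
Since Y = Y* × (1 + gap/100), Y* = 20181/1.01197 ≈ 19942 billion.

$19,942 billion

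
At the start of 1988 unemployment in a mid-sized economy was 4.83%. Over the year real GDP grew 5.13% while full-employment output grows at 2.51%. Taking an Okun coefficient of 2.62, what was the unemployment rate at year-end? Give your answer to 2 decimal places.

3.83%

Growth-rate Okun's law: g_Y = g_Y* - β × Δu, so Δu = (g_Y* - g_Y)/β.
Δu = (2.51 - 5.13)/2.62 = -2.62/2.62 = -1.00 percentage point.
Year-end unemployment = 4.83 - 1 = 3.83%.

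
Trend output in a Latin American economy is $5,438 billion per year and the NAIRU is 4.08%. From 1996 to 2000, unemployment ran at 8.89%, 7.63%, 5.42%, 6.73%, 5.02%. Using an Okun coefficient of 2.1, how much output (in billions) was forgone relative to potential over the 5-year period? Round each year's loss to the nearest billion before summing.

$1,517 billion

Year 1996: gap = -2.1 × (8.89 - 4.08) = -10.101%, loss ≈ 5438 × 10.101/100 ≈ 549.
Year 1997: gap = -2.1 × (7.63 - 4.08) = -7.455%, loss ≈ 5438 × 7.455/100 ≈ 405.
Year 1998: gap = -2.1 × (5.42 - 4.08) = -2.814%, loss ≈ 5438 × 2.814/100 ≈ 153.
Year 1999: gap = -2.1 × (6.73 - 4.08) = -5.565%, loss ≈ 5438 × 5.565/100 ≈ 303.
Year 2000: gap = -2.1 × (5.02 - 4.08) = -1.974%, loss ≈ 5438 × 1.974/100 ≈ 107.
Total lost output = 549 + 405 + 153 + 303 + 107 = 1517 billion.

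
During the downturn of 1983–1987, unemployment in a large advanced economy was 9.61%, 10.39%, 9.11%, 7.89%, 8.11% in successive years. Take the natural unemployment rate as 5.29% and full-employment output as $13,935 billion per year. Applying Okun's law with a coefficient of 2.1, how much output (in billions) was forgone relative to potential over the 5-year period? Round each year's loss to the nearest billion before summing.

Year 1983: gap = -2.1 × (9.61 - 5.29) = -9.072%, loss ≈ 13935 × 9.072/100 ≈ 1264.
Year 1984: gap = -2.1 × (10.39 - 5.29) = -10.71%, loss ≈ 13935 × 10.71/100 ≈ 1492.
Year 1985: gap = -2.1 × (9.11 - 5.29) = -8.022%, loss ≈ 13935 × 8.022/100 ≈ 1118.
Year 1986: gap = -2.1 × (7.89 - 5.29) = -5.46%, loss ≈ 13935 × 5.46/100 ≈ 761.
Year 1987: gap = -2.1 × (8.11 - 5.29) = -5.922%, loss ≈ 13935 × 5.922/100 ≈ 825.
Total lost output = 1264 + 1492 + 1118 + 761 + 825 = 5460 billion.

$5,460 billion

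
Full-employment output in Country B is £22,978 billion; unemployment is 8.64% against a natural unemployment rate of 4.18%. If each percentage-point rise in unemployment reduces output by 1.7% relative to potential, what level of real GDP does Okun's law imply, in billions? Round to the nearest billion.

Unemployment gap = 8.64 - 4.18 = 4.46 points, so the output gap is -1.7 × 4.46 = -7.582%.
Actual GDP = 22978 × (1 - 7.582/100) = 22978 × 0.92418 ≈ 21236 billion.

£21,236 billion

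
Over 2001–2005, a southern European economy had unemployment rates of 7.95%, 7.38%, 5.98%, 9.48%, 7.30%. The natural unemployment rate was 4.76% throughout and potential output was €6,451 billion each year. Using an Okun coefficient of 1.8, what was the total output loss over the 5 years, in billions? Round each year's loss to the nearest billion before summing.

Year 2001: gap = -1.8 × (7.95 - 4.76) = -5.742%, loss ≈ 6451 × 5.742/100 ≈ 370.
Year 2002: gap = -1.8 × (7.38 - 4.76) = -4.716%, loss ≈ 6451 × 4.716/100 ≈ 304.
Year 2003: gap = -1.8 × (5.98 - 4.76) = -2.196%, loss ≈ 6451 × 2.196/100 ≈ 142.
Year 2004: gap = -1.8 × (9.48 - 4.76) = -8.496%, loss ≈ 6451 × 8.496/100 ≈ 548.
Year 2005: gap = -1.8 × (7.3 - 4.76) = -4.572%, loss ≈ 6451 × 4.572/100 ≈ 295.
Total lost output = 370 + 304 + 142 + 548 + 295 = 1659 billion.

€1,659 billion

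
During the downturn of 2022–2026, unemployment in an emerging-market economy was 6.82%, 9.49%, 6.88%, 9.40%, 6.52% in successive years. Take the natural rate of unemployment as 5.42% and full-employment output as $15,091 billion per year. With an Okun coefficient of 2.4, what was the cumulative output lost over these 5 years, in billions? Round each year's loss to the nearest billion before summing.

Year 2022: gap = -2.4 × (6.82 - 5.42) = -3.36%, loss ≈ 15091 × 3.36/100 ≈ 507.
Year 2023: gap = -2.4 × (9.49 - 5.42) = -9.768%, loss ≈ 15091 × 9.768/100 ≈ 1474.
Year 2024: gap = -2.4 × (6.88 - 5.42) = -3.504%, loss ≈ 15091 × 3.504/100 ≈ 529.
Year 2025: gap = -2.4 × (9.4 - 5.42) = -9.552%, loss ≈ 15091 × 9.552/100 ≈ 1441.
Year 2026: gap = -2.4 × (6.52 - 5.42) = -2.64%, loss ≈ 15091 × 2.64/100 ≈ 398.
Total lost output = 507 + 1474 + 529 + 1441 + 398 = 4349 billion.

$4,349 billion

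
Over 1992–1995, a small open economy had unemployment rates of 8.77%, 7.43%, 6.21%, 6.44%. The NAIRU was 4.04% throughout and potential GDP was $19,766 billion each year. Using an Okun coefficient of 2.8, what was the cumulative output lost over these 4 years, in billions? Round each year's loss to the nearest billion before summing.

Year 1992: gap = -2.8 × (8.77 - 4.04) = -13.244%, loss ≈ 19766 × 13.244/100 ≈ 2618.
Year 1993: gap = -2.8 × (7.43 - 4.04) = -9.492%, loss ≈ 19766 × 9.492/100 ≈ 1876.
Year 1994: gap = -2.8 × (6.21 - 4.04) = -6.076%, loss ≈ 19766 × 6.076/100 ≈ 1201.
Year 1995: gap = -2.8 × (6.44 - 4.04) = -6.72%, loss ≈ 19766 × 6.72/100 ≈ 1328.
Total lost output = 2618 + 1876 + 1201 + 1328 = 7023 billion.

$7,023 billion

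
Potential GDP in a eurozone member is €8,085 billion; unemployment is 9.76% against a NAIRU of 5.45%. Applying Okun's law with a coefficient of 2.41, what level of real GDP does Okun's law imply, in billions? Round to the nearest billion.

Unemployment gap = 9.76 - 5.45 = 4.31 points, so the output gap is -2.41 × 4.31 = -10.3871%.
Actual GDP = 8085 × (1 - 10.3871/100) = 8085 × 0.896129 ≈ 7245 billion.

€7,245 billion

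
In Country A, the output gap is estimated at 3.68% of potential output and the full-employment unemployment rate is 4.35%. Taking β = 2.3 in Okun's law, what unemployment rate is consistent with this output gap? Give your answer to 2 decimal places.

From Okun's law, u - u* = -(output gap)/β = -(3.68)/2.3 = -1.6 points.
So u = 4.35 - 1.6 = 2.75%.

2.75%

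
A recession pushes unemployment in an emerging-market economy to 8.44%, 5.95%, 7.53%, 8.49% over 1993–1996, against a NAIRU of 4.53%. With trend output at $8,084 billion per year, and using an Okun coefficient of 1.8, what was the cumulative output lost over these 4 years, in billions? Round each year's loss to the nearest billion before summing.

$1,789 billion

Year 1993: gap = -1.8 × (8.44 - 4.53) = -7.038%, loss ≈ 8084 × 7.038/100 ≈ 569.
Year 1994: gap = -1.8 × (5.95 - 4.53) = -2.556%, loss ≈ 8084 × 2.556/100 ≈ 207.
Year 1995: gap = -1.8 × (7.53 - 4.53) = -5.4%, loss ≈ 8084 × 5.4/100 ≈ 437.
Year 1996: gap = -1.8 × (8.49 - 4.53) = -7.128%, loss ≈ 8084 × 7.128/100 ≈ 576.
Total lost output = 569 + 207 + 437 + 576 = 1789 billion.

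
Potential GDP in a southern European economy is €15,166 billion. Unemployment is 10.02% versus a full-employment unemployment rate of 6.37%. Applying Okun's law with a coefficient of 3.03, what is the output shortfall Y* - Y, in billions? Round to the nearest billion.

€1,677 billion

Output gap = -3.03 × (10.02 - 6.37) = -3.03 × 3.65 = -11.0595%.
Actual GDP ≈ 15166 × 0.889405 ≈ 13489 billion, so the shortfall is 15166 - 13489 = 1677 billion.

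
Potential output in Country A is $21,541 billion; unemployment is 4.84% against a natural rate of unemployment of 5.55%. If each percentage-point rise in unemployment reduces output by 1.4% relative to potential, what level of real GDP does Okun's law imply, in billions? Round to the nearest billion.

$21,755 billion

Unemployment gap = 4.84 - 5.55 = -0.71 points, so the output gap is -1.4 × (-0.71) = 0.994%.
Actual GDP = 21541 × (1 + 0.994/100) = 21541 × 1.00994 ≈ 21755 billion.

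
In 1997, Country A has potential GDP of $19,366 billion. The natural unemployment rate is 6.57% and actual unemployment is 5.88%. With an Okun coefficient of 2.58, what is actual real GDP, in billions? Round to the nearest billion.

Unemployment gap = 5.88 - 6.57 = -0.69 points, so the output gap is -2.58 × (-0.69) = 1.7802%.
Actual GDP = 19366 × (1 + 1.7802/100) = 19366 × 1.017802 ≈ 19711 billion.

$19,711 billion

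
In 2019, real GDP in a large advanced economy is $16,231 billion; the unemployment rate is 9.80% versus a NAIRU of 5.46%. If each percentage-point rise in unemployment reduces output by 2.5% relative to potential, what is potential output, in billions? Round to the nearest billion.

Unemployment gap = 9.8 - 5.46 = 4.34 points, so output gap = -2.5 × 4.34 = -10.85%.
Since Y = Y* × (1 + gap/100), Y* = 16231/0.8915 ≈ 18206 billion.

$18,206 billion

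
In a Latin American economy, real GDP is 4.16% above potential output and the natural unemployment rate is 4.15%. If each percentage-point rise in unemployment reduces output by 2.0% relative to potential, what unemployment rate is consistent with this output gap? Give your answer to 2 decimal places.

2.07%

From Okun's law, u - u* = -(output gap)/β = -(4.16)/2.0 = -2.08 points.
So u = 4.15 - 2.08 = 2.07%.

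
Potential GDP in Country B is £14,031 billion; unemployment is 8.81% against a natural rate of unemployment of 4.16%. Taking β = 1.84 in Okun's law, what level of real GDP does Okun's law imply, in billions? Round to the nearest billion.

£12,831 billion

Unemployment gap = 8.81 - 4.16 = 4.65 points, so the output gap is -1.84 × 4.65 = -8.556%.
Actual GDP = 14031 × (1 - 8.556/100) = 14031 × 0.91444 ≈ 12831 billion.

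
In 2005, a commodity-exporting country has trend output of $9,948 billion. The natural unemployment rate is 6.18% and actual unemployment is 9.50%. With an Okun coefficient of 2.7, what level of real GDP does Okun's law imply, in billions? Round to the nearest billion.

$9,056 billion

Unemployment gap = 9.5 - 6.18 = 3.32 points, so the output gap is -2.7 × 3.32 = -8.964%.
Actual GDP = 9948 × (1 - 8.964/100) = 9948 × 0.91036 ≈ 9056 billion.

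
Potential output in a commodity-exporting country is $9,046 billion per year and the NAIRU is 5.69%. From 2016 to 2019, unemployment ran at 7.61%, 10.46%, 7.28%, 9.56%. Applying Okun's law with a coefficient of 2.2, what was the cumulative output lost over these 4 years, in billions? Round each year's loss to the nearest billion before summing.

Year 2016: gap = -2.2 × (7.61 - 5.69) = -4.224%, loss ≈ 9046 × 4.224/100 ≈ 382.
Year 2017: gap = -2.2 × (10.46 - 5.69) = -10.494%, loss ≈ 9046 × 10.494/100 ≈ 949.
Year 2018: gap = -2.2 × (7.28 - 5.69) = -3.498%, loss ≈ 9046 × 3.498/100 ≈ 316.
Year 2019: gap = -2.2 × (9.56 - 5.69) = -8.514%, loss ≈ 9046 × 8.514/100 ≈ 770.
Total lost output = 382 + 949 + 316 + 770 = 2417 billion.

$2,417 billion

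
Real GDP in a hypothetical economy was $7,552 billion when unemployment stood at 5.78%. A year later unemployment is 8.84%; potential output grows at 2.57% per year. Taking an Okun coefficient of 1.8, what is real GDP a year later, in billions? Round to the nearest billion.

Δu = 8.84 - 5.78 = 3.06 points.
Okun's law (growth form): g_Y = g_Y* - β × Δu = 2.57 - 1.8 × (3.06) = 2.57 - 5.508 = -2.938%.
Real GDP in the next year = 7552 × (1 - 2.938/100) = 7552 × 0.97062 ≈ 7330 billion.

$7,330 billion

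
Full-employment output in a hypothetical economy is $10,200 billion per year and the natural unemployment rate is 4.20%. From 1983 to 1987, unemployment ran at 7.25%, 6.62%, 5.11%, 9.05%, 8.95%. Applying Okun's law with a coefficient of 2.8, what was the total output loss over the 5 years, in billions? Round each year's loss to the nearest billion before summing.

Year 1983: gap = -2.8 × (7.25 - 4.2) = -8.54%, loss ≈ 10200 × 8.54/100 ≈ 871.
Year 1984: gap = -2.8 × (6.62 - 4.2) = -6.776%, loss ≈ 10200 × 6.776/100 ≈ 691.
Year 1985: gap = -2.8 × (5.11 - 4.2) = -2.548%, loss ≈ 10200 × 2.548/100 ≈ 260.
Year 1986: gap = -2.8 × (9.05 - 4.2) = -13.58%, loss ≈ 10200 × 13.58/100 ≈ 1385.
Year 1987: gap = -2.8 × (8.95 - 4.2) = -13.3%, loss ≈ 10200 × 13.3/100 ≈ 1357.
Total lost output = 871 + 691 + 260 + 1385 + 1357 = 4564 billion.

$4,564 billion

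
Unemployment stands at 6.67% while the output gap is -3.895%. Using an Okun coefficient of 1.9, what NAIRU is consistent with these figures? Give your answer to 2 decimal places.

From Okun's law, u - u* = -(output gap)/β = -(-3.895)/1.9 = 2.05 points.
So u* = 6.67 - 2.05 = 4.62%.

4.62%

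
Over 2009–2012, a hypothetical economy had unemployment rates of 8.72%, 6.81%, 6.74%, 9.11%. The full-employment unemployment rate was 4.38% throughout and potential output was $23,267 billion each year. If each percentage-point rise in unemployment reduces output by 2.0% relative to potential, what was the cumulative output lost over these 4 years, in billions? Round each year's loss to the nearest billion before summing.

$6,450 billion

Year 2009: gap = -2.0 × (8.72 - 4.38) = -8.68%, loss ≈ 23267 × 8.68/100 ≈ 2020.
Year 2010: gap = -2.0 × (6.81 - 4.38) = -4.86%, loss ≈ 23267 × 4.86/100 ≈ 1131.
Year 2011: gap = -2.0 × (6.74 - 4.38) = -4.72%, loss ≈ 23267 × 4.72/100 ≈ 1098.
Year 2012: gap = -2.0 × (9.11 - 4.38) = -9.46%, loss ≈ 23267 × 9.46/100 ≈ 2201.
Total lost output = 2020 + 1131 + 1098 + 2201 = 6450 billion.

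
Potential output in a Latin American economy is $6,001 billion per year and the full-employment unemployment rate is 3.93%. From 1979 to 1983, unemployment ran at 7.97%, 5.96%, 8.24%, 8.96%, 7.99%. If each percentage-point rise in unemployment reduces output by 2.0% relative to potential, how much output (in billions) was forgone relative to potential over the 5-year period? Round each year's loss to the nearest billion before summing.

Year 1979: gap = -2.0 × (7.97 - 3.93) = -8.08%, loss ≈ 6001 × 8.08/100 ≈ 485.
Year 1980: gap = -2.0 × (5.96 - 3.93) = -4.06%, loss ≈ 6001 × 4.06/100 ≈ 244.
Year 1981: gap = -2.0 × (8.24 - 3.93) = -8.62%, loss ≈ 6001 × 8.62/100 ≈ 517.
Year 1982: gap = -2.0 × (8.96 - 3.93) = -10.06%, loss ≈ 6001 × 10.06/100 ≈ 604.
Year 1983: gap = -2.0 × (7.99 - 3.93) = -8.12%, loss ≈ 6001 × 8.12/100 ≈ 487.
Total lost output = 485 + 244 + 517 + 604 + 487 = 2337 billion.

$2,337 billion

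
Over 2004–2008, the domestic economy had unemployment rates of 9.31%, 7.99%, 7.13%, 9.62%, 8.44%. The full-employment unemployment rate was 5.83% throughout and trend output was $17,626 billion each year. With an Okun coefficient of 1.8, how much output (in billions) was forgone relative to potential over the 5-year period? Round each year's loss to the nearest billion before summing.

Year 2004: gap = -1.8 × (9.31 - 5.83) = -6.264%, loss ≈ 17626 × 6.264/100 ≈ 1104.
Year 2005: gap = -1.8 × (7.99 - 5.83) = -3.888%, loss ≈ 17626 × 3.888/100 ≈ 685.
Year 2006: gap = -1.8 × (7.13 - 5.83) = -2.34%, loss ≈ 17626 × 2.34/100 ≈ 412.
Year 2007: gap = -1.8 × (9.62 - 5.83) = -6.822%, loss ≈ 17626 × 6.822/100 ≈ 1202.
Year 2008: gap = -1.8 × (8.44 - 5.83) = -4.698%, loss ≈ 17626 × 4.698/100 ≈ 828.
Total lost output = 1104 + 685 + 412 + 1202 + 828 = 4231 billion.

$4,231 billion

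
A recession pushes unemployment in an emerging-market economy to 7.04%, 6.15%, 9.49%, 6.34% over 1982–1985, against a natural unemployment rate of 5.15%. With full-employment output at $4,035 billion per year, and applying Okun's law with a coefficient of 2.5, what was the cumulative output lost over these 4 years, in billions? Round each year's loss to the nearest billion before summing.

Year 1982: gap = -2.5 × (7.04 - 5.15) = -4.725%, loss ≈ 4035 × 4.725/100 ≈ 191.
Year 1983: gap = -2.5 × (6.15 - 5.15) = -2.5%, loss ≈ 4035 × 2.5/100 ≈ 101.
Year 1984: gap = -2.5 × (9.49 - 5.15) = -10.85%, loss ≈ 4035 × 10.85/100 ≈ 438.
Year 1985: gap = -2.5 × (6.34 - 5.15) = -2.975%, loss ≈ 4035 × 2.975/100 ≈ 120.
Total lost output = 191 + 101 + 438 + 120 = 850 billion.

$850 billion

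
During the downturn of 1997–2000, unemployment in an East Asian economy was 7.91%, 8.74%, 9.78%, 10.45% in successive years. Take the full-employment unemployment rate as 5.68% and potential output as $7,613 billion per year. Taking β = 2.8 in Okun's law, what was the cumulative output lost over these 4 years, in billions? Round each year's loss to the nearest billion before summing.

Year 1997: gap = -2.8 × (7.91 - 5.68) = -6.244%, loss ≈ 7613 × 6.244/100 ≈ 475.
Year 1998: gap = -2.8 × (8.74 - 5.68) = -8.568%, loss ≈ 7613 × 8.568/100 ≈ 652.
Year 1999: gap = -2.8 × (9.78 - 5.68) = -11.48%, loss ≈ 7613 × 11.48/100 ≈ 874.
Year 2000: gap = -2.8 × (10.45 - 5.68) = -13.356%, loss ≈ 7613 × 13.356/100 ≈ 1017.
Total lost output = 475 + 652 + 874 + 1017 = 3018 billion.

$3,018 billion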